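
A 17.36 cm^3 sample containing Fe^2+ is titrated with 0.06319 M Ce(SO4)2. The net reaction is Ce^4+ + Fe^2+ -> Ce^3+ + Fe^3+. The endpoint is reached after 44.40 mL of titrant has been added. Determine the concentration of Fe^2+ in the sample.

0.162 M

n(Ce(SO4)2) = 0.06319 x 0.04440 = 0.002806 mol.
From the balanced equation, 1 mol Ce(SO4)2 reacts with 1 mol Fe^2+, so n(Fe^2+) = 0.002806 x 1/1 = 0.002806 mol.
[Fe^2+] = 0.002806 / 0.01736 L = 0.162 M.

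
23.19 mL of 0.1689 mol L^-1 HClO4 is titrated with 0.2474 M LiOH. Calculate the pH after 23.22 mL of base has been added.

n(acid) = 0.1689 x 0.02319 = 0.003917 mol; n(LiOH) added = 0.2474 x 0.02322 = 0.005745 mol.
Base is in excess by 0.005745 - 0.003917 = 0.001828 mol in a total volume of 0.04641 L.
[OH^-] = 0.001828/0.04641 = 0.03938 M, so pOH = 1.40 and pH = 14.00 - 1.40 = 12.60.

12.60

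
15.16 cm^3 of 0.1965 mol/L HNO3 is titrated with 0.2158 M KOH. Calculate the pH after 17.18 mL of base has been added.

n(acid) = 0.1965 x 0.01516 = 0.002979 mol; n(KOH) added = 0.2158 x 0.01718 = 0.003707 mol.
Base is in excess by 0.003707 - 0.002979 = 0.0007285 mol in a total volume of 0.03234 L.
[OH^-] = 0.0007285/0.03234 = 0.02253 M, so pOH = 1.65 and pH = 14.00 - 1.65 = 12.35.

12.35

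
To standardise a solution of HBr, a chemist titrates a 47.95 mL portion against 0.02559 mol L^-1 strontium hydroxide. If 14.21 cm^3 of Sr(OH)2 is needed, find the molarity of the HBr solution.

0.0152 M

n(Sr(OH)2) delivered = 0.02559 x 0.01421 = 0.0003636 mol.
The reaction is 2 HBr + 1 Sr(OH)2, so n(HBr) = 0.0003636 x 2/1 = 0.0007273 mol.
[HBr] = 0.0007273 mol / 0.04795 L = 0.0152 M.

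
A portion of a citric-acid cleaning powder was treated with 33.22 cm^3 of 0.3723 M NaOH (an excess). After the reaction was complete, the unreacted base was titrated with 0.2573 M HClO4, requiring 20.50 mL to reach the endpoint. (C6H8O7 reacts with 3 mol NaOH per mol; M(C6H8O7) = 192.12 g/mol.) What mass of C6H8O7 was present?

0.454 g

Total n(NaOH) added = 0.3723 x 0.03322 = 0.01237 mol.
n(HClO4) used = 0.2573 x 0.02050 = 0.005275 mol, which equals the excess n(NaOH).
So n(NaOH) consumed by the sample = 0.01237 - 0.005275 = 0.007093 mol.
n(C6H8O7) = 0.007093 / 3 = 0.002364 mol.
mass = 0.002364 mol x 192.12 g/mol = 0.454 g.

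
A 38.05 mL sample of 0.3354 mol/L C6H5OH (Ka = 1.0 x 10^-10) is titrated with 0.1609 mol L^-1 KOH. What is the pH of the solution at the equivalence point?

n(C6H5OH) = 0.3354 x 0.03805 = 0.01276 mol; V(KOH) at equivalence = 0.01276/0.1609 = 0.07932 L.
At equivalence all the acid is converted to C6H5O-; total volume = 0.03805 + 0.07932 = 0.1174 L, so [C6H5O-] = 0.01276/0.1174 = 0.1087 M.
Kb = Kw/Ka = 1.0e-14 / 1.0 x 10^-10 = 0.000100.
[OH^-] = sqrt(Kb x [C6H5O-]) = sqrt(0.000100 x 0.1087) = 0.00330 M.
pOH = 2.48, so pH = 14.00 - 2.48 = 11.52.

11.52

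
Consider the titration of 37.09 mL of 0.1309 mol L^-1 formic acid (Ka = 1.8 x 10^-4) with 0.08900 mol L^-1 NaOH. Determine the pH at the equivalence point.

8.23

n(HCOOH) = 0.1309 x 0.03709 = 0.004855 mol; V(NaOH) at equivalence = 0.004855/0.08900 = 0.05455 L.
At equivalence all the acid is converted to HCOO-; total volume = 0.03709 + 0.05455 = 0.09164 L, so [HCOO-] = 0.004855/0.09164 = 0.05298 M.
Kb = Kw/Ka = 1.0e-14 / 1.8 x 10^-4 = 5.56e-11.
[OH^-] = sqrt(Kb x [HCOO-]) = sqrt(5.56e-11 x 0.05298) = 1.72e-6 M.
pOH = 5.77, so pH = 14.00 - 5.77 = 8.23.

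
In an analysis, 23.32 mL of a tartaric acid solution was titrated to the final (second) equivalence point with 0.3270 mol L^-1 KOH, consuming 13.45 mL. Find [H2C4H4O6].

0.0943 M

n(KOH) = 0.3270 x 0.01345 = 0.004398 mol.
At the final (second) equivalence point, 2 mol OH^- react per mol H2C4H4O6, so n(H2C4H4O6) = 0.004398 / 2 = 0.002199 mol.
[H2C4H4O6] = 0.002199 / 0.02332 L = 0.0943 M.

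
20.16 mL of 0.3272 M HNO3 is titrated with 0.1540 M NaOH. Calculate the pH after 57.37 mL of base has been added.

n(acid) = 0.3272 x 0.02016 = 0.006596 mol; n(NaOH) added = 0.1540 x 0.05737 = 0.008835 mol.
Base is in excess by 0.008835 - 0.006596 = 0.002239 mol in a total volume of 0.07753 L.
[OH^-] = 0.002239/0.07753 = 0.02887 M, so pOH = 1.54 and pH = 14.00 - 1.54 = 12.46.

12.46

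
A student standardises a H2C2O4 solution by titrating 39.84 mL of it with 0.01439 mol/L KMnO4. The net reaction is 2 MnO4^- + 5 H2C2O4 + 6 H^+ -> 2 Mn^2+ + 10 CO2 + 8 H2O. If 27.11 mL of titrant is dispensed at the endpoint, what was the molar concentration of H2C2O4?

0.0245 M

n(KMnO4) = 0.01439 x 0.02711 = 0.0003901 mol.
From the balanced equation, 2 mol KMnO4 reacts with 5 mol H2C2O4, so n(H2C2O4) = 0.0003901 x 5/2 = 0.0009753 mol.
[H2C2O4] = 0.0009753 / 0.03984 L = 0.0245 M.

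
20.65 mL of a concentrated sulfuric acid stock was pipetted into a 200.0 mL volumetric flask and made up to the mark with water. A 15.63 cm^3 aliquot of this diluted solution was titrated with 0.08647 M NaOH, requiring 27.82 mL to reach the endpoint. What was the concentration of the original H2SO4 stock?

n(NaOH) = 0.08647 x 0.02782 = 0.002406 mol.
n(H2SO4) in the aliquot = 0.002406 x 1/2 = 0.001203 mol.
[diluted H2SO4] = 0.001203 / 0.01563 = 0.07695 M.
Dilution factor = 200.0/20.65 = 9.685, so [stock] = 0.07695 x 9.685 = 0.745 M.

0.745 M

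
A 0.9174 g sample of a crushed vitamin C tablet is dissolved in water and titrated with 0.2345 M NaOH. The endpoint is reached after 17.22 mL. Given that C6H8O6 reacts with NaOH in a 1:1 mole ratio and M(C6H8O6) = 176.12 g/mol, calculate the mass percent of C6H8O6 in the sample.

77.5%

n(NaOH) = 0.2345 x 0.01722 = 0.004038 mol.
n(C6H8O6) = 0.004038 / 1 = 0.004038 mol.
mass of C6H8O6 = 0.004038 x 176.12 = 0.7112 g.
% purity = 0.7112 / 0.9174 x 100 = 77.5%.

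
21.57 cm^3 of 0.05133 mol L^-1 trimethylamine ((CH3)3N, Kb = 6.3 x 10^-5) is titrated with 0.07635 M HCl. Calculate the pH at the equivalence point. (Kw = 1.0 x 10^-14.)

5.66

n((CH3)3N) = 0.05133 x 0.02157 = 0.001107 mol; V(HCl) at equivalence = 0.001107/0.07635 = 0.01450 L.
At equivalence the base is fully converted to (CH3)3NH+; total volume = 0.03607 L, so [(CH3)3NH+] = 0.001107/0.03607 = 0.03069 M.
Ka((CH3)3NH+) = Kw/Kb = 1.0e-14 / 6.3 x 10^-5 = 1.59e-10.
[H^+] = sqrt(Ka x [(CH3)3NH+]) = sqrt(1.59e-10 x 0.03069) = 2.21e-6 M.
pH = -log(2.21e-6) = 5.66.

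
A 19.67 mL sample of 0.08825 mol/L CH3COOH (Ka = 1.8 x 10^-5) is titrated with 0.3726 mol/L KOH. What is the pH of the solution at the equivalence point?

8.80

n(CH3COOH) = 0.08825 x 0.01967 = 0.001736 mol; V(KOH) at equivalence = 0.001736/0.3726 = 0.004659 L.
At equivalence all the acid is converted to CH3COO-; total volume = 0.01967 + 0.004659 = 0.02433 L, so [CH3COO-] = 0.001736/0.02433 = 0.07135 M.
Kb = Kw/Ka = 1.0e-14 / 1.8 x 10^-5 = 5.56e-10.
[OH^-] = sqrt(Kb x [CH3COO-]) = sqrt(5.56e-10 x 0.07135) = 6.30e-6 M.
pOH = 5.20, so pH = 14.00 - 5.20 = 8.80.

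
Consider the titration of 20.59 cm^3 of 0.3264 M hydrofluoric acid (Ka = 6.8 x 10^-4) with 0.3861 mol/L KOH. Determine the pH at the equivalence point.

8.21

n(HF) = 0.3264 x 0.02059 = 0.006721 mol; V(KOH) at equivalence = 0.006721/0.3861 = 0.01741 L.
At equivalence all the acid is converted to F-; total volume = 0.02059 + 0.01741 = 0.03800 L, so [F-] = 0.006721/0.03800 = 0.1769 M.
Kb = Kw/Ka = 1.0e-14 / 6.8 x 10^-4 = 1.47e-11.
[OH^-] = sqrt(Kb x [F-]) = sqrt(1.47e-11 x 0.1769) = 1.61e-6 M.
pOH = 5.79, so pH = 14.00 - 5.79 = 8.21.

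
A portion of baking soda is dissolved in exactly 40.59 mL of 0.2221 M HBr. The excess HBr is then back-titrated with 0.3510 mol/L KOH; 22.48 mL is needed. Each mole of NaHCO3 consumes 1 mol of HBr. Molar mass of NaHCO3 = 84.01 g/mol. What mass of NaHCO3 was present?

0.0945 g

Total n(HBr) added = 0.2221 x 0.04059 = 0.009015 mol.
n(KOH) used = 0.3510 x 0.02248 = 0.007890 mol, which equals the excess n(HBr).
So n(HBr) consumed by the sample = 0.009015 - 0.007890 = 0.001125 mol.
n(NaHCO3) = 0.001125 / 1 = 0.001125 mol.
mass = 0.001125 mol x 84.01 g/mol = 0.0945 g.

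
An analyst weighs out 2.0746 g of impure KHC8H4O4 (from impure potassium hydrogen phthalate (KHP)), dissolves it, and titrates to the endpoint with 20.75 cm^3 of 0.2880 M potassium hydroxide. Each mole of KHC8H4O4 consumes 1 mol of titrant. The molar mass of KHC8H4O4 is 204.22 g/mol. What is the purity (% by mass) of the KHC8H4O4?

n(KOH) = 0.2880 x 0.02075 = 0.005976 mol.
n(KHC8H4O4) = 0.005976 / 1 = 0.005976 mol.
mass of KHC8H4O4 = 0.005976 x 204.22 = 1.220 g.
% purity = 1.220 / 2.0746 x 100 = 58.8%.

58.8%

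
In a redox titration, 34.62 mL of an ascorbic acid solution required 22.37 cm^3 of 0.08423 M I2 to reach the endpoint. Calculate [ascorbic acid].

n(I2) = 0.08423 x 0.02237 = 0.001884 mol.
From the balanced equation, 1 mol I2 reacts with 1 mol ascorbic acid, so n(ascorbic acid) = 0.001884 x 1/1 = 0.001884 mol.
[ascorbic acid] = 0.001884 / 0.03462 L = 0.0544 M.

0.0544 M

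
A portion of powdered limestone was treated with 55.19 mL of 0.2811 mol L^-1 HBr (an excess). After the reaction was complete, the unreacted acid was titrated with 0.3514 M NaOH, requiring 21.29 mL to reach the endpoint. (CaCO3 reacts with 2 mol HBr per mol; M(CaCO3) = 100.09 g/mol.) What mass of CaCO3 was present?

0.402 g

Total n(HBr) added = 0.2811 x 0.05519 = 0.01551 mol.
n(NaOH) used = 0.3514 x 0.02129 = 0.007481 mol, which equals the excess n(HBr).
So n(HBr) consumed by the sample = 0.01551 - 0.007481 = 0.008033 mol.
n(CaCO3) = 0.008033 / 2 = 0.004016 mol.
mass = 0.004016 mol x 100.09 g/mol = 0.402 g.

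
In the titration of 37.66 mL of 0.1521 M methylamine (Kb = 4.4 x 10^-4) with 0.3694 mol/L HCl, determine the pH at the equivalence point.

5.81

n(CH3NH2) = 0.1521 x 0.03766 = 0.005728 mol; V(HCl) at equivalence = 0.005728/0.3694 = 0.01551 L.
At equivalence the base is fully converted to CH3NH3+; total volume = 0.05317 L, so [CH3NH3+] = 0.005728/0.05317 = 0.1077 M.
Ka(CH3NH3+) = Kw/Kb = 1.0e-14 / 4.4 x 10^-4 = 2.27e-11.
[H^+] = sqrt(Ka x [CH3NH3+]) = sqrt(2.27e-11 x 0.1077) = 1.56e-6 M.
pH = -log(1.56e-6) = 5.81.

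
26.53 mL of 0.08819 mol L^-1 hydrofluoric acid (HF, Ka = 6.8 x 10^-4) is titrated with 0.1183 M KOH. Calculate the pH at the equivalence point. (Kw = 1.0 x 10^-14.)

7.94

n(HF) = 0.08819 x 0.02653 = 0.002340 mol; V(KOH) at equivalence = 0.002340/0.1183 = 0.01978 L.
At equivalence all the acid is converted to F-; total volume = 0.02653 + 0.01978 = 0.04631 L, so [F-] = 0.002340/0.04631 = 0.05052 M.
Kb = Kw/Ka = 1.0e-14 / 6.8 x 10^-4 = 1.47e-11.
[OH^-] = sqrt(Kb x [F-]) = sqrt(1.47e-11 x 0.05052) = 8.62e-7 M.
pOH = 6.06, so pH = 14.00 - 6.06 = 7.94.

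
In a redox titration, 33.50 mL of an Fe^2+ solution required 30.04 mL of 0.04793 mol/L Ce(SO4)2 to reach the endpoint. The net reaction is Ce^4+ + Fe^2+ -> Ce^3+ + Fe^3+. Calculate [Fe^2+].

0.0430 M

n(Ce(SO4)2) = 0.04793 x 0.03004 = 0.001440 mol.
From the balanced equation, 1 mol Ce(SO4)2 reacts with 1 mol Fe^2+, so n(Fe^2+) = 0.001440 x 1/1 = 0.001440 mol.
[Fe^2+] = 0.001440 / 0.03350 L = 0.0430 M.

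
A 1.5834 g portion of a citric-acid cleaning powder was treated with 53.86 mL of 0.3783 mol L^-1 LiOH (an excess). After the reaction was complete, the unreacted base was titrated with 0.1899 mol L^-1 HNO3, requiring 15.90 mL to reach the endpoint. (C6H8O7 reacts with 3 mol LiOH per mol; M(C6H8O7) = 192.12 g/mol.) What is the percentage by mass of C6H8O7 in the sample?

Total n(LiOH) added = 0.3783 x 0.05386 = 0.02038 mol.
n(HNO3) used = 0.1899 x 0.01590 = 0.003019 mol, which equals the excess n(LiOH).
So n(LiOH) consumed by the sample = 0.02038 - 0.003019 = 0.01736 mol.
n(C6H8O7) = 0.01736 / 3 = 0.005785 mol.
mass C6H8O7 = 0.005785 x 192.12 = 1.111 g, so %C6H8O7 = 1.111/1.5834 x 100 = 70.2%.

70.2%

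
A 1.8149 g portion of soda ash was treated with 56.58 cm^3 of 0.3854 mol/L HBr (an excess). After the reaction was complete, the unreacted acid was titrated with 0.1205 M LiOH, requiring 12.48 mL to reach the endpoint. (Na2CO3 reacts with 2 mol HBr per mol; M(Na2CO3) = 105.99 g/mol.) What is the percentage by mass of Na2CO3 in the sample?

59.3%

Total n(HBr) added = 0.3854 x 0.05658 = 0.02181 mol.
n(LiOH) used = 0.1205 x 0.01248 = 0.001504 mol, which equals the excess n(HBr).
So n(HBr) consumed by the sample = 0.02181 - 0.001504 = 0.02030 mol.
n(Na2CO3) = 0.02030 / 2 = 0.01015 mol.
mass Na2CO3 = 0.01015 x 105.99 = 1.076 g, so %Na2CO3 = 1.076/1.8149 x 100 = 59.3%.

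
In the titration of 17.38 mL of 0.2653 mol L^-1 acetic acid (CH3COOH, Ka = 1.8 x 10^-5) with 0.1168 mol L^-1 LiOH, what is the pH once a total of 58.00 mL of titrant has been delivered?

12.46

n(acid) = 0.2653 x 0.01738 = 0.004611 mol; n(LiOH) added = 0.1168 x 0.05800 = 0.006774 mol.
Base is in excess by 0.006774 - 0.004611 = 0.002163 mol in a total volume of 0.07538 L.
[OH^-] = 0.002163/0.07538 = 0.02870 M, so pOH = 1.54 and pH = 14.00 - 1.54 = 12.46.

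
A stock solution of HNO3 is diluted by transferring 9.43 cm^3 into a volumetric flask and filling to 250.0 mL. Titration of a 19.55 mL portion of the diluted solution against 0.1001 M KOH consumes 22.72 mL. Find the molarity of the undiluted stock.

3.08 M

n(KOH) = 0.1001 x 0.02272 = 0.002274 mol.
n(HNO3) in the aliquot = 0.002274 mol.
[diluted HNO3] = 0.002274 / 0.01955 = 0.1163 M.
Dilution factor = 250.0/9.430 = 26.51, so [stock] = 0.1163 x 26.51 = 3.08 M.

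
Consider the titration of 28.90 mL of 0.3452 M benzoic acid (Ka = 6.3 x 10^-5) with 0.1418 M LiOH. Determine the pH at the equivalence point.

8.60

n(C6H5COOH) = 0.3452 x 0.02890 = 0.009976 mol; V(LiOH) at equivalence = 0.009976/0.1418 = 0.07035 L.
At equivalence all the acid is converted to C6H5COO-; total volume = 0.02890 + 0.07035 = 0.09925 L, so [C6H5COO-] = 0.009976/0.09925 = 0.1005 M.
Kb = Kw/Ka = 1.0e-14 / 6.3 x 10^-5 = 1.59e-10.
[OH^-] = sqrt(Kb x [C6H5COO-]) = sqrt(1.59e-10 x 0.1005) = 3.99e-6 M.
pOH = 5.40, so pH = 14.00 - 5.40 = 8.60.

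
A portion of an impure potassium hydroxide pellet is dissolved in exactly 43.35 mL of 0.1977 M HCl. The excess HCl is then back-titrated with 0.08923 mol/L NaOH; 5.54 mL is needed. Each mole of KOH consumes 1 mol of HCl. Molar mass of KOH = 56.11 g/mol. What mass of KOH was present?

Total n(HCl) added = 0.1977 x 0.04335 = 0.008570 mol.
n(NaOH) used = 0.08923 x 0.005540 = 0.0004943 mol, which equals the excess n(HCl).
So n(HCl) consumed by the sample = 0.008570 - 0.0004943 = 0.008076 mol.
n(KOH) = 0.008076 / 1 = 0.008076 mol.
mass = 0.008076 mol x 56.11 g/mol = 0.453 g.

0.453 g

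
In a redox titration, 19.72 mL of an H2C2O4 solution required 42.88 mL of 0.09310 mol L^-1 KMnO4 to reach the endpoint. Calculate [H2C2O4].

0.506 M

n(KMnO4) = 0.09310 x 0.04288 = 0.003992 mol.
From the balanced equation, 2 mol KMnO4 reacts with 5 mol H2C2O4, so n(H2C2O4) = 0.003992 x 5/2 = 0.009980 mol.
[H2C2O4] = 0.009980 / 0.01972 L = 0.506 M.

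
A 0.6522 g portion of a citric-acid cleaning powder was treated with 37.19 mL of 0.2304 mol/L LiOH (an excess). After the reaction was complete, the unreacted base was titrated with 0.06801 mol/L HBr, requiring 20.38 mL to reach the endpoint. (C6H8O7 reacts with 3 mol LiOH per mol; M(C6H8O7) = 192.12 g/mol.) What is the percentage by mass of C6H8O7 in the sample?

70.5%

Total n(LiOH) added = 0.2304 x 0.03719 = 0.008569 mol.
n(HBr) used = 0.06801 x 0.02038 = 0.001386 mol, which equals the excess n(LiOH).
So n(LiOH) consumed by the sample = 0.008569 - 0.001386 = 0.007183 mol.
n(C6H8O7) = 0.007183 / 3 = 0.002394 mol.
mass C6H8O7 = 0.002394 x 192.12 = 0.4600 g, so %C6H8O7 = 0.4600/0.6522 x 100 = 70.5%.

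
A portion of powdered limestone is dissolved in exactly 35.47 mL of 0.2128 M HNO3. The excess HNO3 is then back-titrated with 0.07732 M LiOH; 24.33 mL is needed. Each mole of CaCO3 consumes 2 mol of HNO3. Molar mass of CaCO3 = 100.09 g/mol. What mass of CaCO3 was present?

Total n(HNO3) added = 0.2128 x 0.03547 = 0.007548 mol.
n(LiOH) used = 0.07732 x 0.02433 = 0.001881 mol, which equals the excess n(HNO3).
So n(HNO3) consumed by the sample = 0.007548 - 0.001881 = 0.005667 mol.
n(CaCO3) = 0.005667 / 2 = 0.002833 mol.
mass = 0.002833 mol x 100.09 g/mol = 0.284 g.

0.284 g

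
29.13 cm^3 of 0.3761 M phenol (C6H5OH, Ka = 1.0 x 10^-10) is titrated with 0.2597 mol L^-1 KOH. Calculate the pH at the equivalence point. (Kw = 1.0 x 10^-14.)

11.59

n(C6H5OH) = 0.3761 x 0.02913 = 0.01096 mol; V(KOH) at equivalence = 0.01096/0.2597 = 0.04219 L.
At equivalence all the acid is converted to C6H5O-; total volume = 0.02913 + 0.04219 = 0.07132 L, so [C6H5O-] = 0.01096/0.07132 = 0.1536 M.
Kb = Kw/Ka = 1.0e-14 / 1.0 x 10^-10 = 0.000100.
[OH^-] = sqrt(Kb x [C6H5O-]) = sqrt(0.000100 x 0.1536) = 0.00392 M.
pOH = 2.41, so pH = 14.00 - 2.41 = 11.59.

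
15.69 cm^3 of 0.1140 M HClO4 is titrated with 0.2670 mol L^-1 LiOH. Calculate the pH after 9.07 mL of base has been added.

12.41

n(acid) = 0.1140 x 0.01569 = 0.001789 mol; n(LiOH) added = 0.2670 x 0.009070 = 0.002422 mol.
Base is in excess by 0.002422 - 0.001789 = 0.0006330 mol in a total volume of 0.02476 L.
[OH^-] = 0.0006330/0.02476 = 0.02557 M, so pOH = 1.59 and pH = 14.00 - 1.59 = 12.41.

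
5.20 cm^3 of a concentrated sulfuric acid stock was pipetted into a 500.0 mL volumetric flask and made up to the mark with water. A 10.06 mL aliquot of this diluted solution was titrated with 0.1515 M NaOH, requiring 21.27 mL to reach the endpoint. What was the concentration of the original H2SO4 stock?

n(NaOH) = 0.1515 x 0.02127 = 0.003222 mol.
n(H2SO4) in the aliquot = 0.003222 x 1/2 = 0.001611 mol.
[diluted H2SO4] = 0.001611 / 0.01006 = 0.1602 M.
Dilution factor = 500.0/5.200 = 96.15, so [stock] = 0.1602 x 96.15 = 15.4 M.

15.4 M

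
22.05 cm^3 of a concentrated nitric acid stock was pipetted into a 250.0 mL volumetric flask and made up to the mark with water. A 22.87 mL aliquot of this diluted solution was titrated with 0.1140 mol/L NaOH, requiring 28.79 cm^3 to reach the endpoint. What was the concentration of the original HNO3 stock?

n(NaOH) = 0.1140 x 0.02879 = 0.003282 mol.
n(HNO3) in the aliquot = 0.003282 mol.
[diluted HNO3] = 0.003282 / 0.02287 = 0.1435 M.
Dilution factor = 250.0/22.05 = 11.34, so [stock] = 0.1435 x 11.34 = 1.63 M.

1.63 M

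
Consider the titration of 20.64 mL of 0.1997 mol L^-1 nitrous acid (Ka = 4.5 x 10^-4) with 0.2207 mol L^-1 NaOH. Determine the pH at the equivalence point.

8.18

n(HNO2) = 0.1997 x 0.02064 = 0.004122 mol; V(NaOH) at equivalence = 0.004122/0.2207 = 0.01868 L.
At equivalence all the acid is converted to NO2-; total volume = 0.02064 + 0.01868 = 0.03932 L, so [NO2-] = 0.004122/0.03932 = 0.1048 M.
Kb = Kw/Ka = 1.0e-14 / 4.5 x 10^-4 = 2.22e-11.
[OH^-] = sqrt(Kb x [NO2-]) = sqrt(2.22e-11 x 0.1048) = 1.53e-6 M.
pOH = 5.82, so pH = 14.00 - 5.82 = 8.18.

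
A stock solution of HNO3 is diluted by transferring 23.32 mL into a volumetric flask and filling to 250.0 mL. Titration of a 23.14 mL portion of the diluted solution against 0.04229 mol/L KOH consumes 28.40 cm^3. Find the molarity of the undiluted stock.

0.556 M

n(KOH) = 0.04229 x 0.02840 = 0.001201 mol.
n(HNO3) in the aliquot = 0.001201 mol.
[diluted HNO3] = 0.001201 / 0.02314 = 0.05190 M.
Dilution factor = 250.0/23.32 = 10.72, so [stock] = 0.05190 x 10.72 = 0.556 M.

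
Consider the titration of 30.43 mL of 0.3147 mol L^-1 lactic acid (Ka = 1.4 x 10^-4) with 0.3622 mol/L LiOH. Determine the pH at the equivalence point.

8.54

n(HC3H5O3) = 0.3147 x 0.03043 = 0.009576 mol; V(LiOH) at equivalence = 0.009576/0.3622 = 0.02644 L.
At equivalence all the acid is converted to C3H5O3-; total volume = 0.03043 + 0.02644 = 0.05687 L, so [C3H5O3-] = 0.009576/0.05687 = 0.1684 M.
Kb = Kw/Ka = 1.0e-14 / 1.4 x 10^-4 = 7.14e-11.
[OH^-] = sqrt(Kb x [C3H5O3-]) = sqrt(7.14e-11 x 0.1684) = 3.47e-6 M.
pOH = 5.46, so pH = 14.00 - 5.46 = 8.54.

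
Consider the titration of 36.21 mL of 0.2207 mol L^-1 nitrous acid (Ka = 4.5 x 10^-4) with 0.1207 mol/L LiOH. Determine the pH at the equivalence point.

8.12

n(HNO2) = 0.2207 x 0.03621 = 0.007992 mol; V(LiOH) at equivalence = 0.007992/0.1207 = 0.06621 L.
At equivalence all the acid is converted to NO2-; total volume = 0.03621 + 0.06621 = 0.1024 L, so [NO2-] = 0.007992/0.1024 = 0.07803 M.
Kb = Kw/Ka = 1.0e-14 / 4.5 x 10^-4 = 2.22e-11.
[OH^-] = sqrt(Kb x [NO2-]) = sqrt(2.22e-11 x 0.07803) = 1.32e-6 M.
pOH = 5.88, so pH = 14.00 - 5.88 = 8.12.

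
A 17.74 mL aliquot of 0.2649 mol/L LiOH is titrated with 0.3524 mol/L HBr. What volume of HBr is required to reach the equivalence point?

13.3 mL

n(LiOH) = 0.2649 mol/L x 0.01774 L = 0.004699 mol.
At equivalence n(HBr) = n(LiOH) = 0.004699 mol.
V(HBr) = 0.004699 / 0.3524 = 0.01334 L = 13.3 mL.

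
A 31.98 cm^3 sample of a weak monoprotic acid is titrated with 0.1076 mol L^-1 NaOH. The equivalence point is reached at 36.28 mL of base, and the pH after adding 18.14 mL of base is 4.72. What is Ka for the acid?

18.14 mL is half of the equivalence volume, so this is the half-equivalence point where [HA] = [A^-].
At half-equivalence pH = pKa, so pKa = 4.72.
Ka = 10^(-4.72) = 1.9 x 10^-5.

1.9 x 10^-5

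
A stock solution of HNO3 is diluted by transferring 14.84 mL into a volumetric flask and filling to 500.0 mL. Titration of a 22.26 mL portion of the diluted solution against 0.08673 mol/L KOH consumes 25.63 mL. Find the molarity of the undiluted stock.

n(KOH) = 0.08673 x 0.02563 = 0.002223 mol.
n(HNO3) in the aliquot = 0.002223 mol.
[diluted HNO3] = 0.002223 / 0.02226 = 0.09986 M.
Dilution factor = 500.0/14.84 = 33.69, so [stock] = 0.09986 x 33.69 = 3.36 M.

3.36 M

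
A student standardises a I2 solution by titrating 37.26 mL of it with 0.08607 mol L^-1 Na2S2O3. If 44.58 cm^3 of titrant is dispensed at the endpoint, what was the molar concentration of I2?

n(Na2S2O3) = 0.08607 x 0.04458 = 0.003837 mol.
From the balanced equation, 2 mol Na2S2O3 reacts with 1 mol I2, so n(I2) = 0.003837 x 1/2 = 0.001919 mol.
[I2] = 0.001919 / 0.03726 L = 0.0515 M.

0.0515 M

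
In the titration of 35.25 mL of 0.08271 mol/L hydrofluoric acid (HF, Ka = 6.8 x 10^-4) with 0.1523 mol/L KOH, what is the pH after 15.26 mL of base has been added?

3.76

Initial n(HF) = 0.08271 x 0.03525 = 0.002916 mol.
n(KOH) added = 0.1523 x 0.01526 = 0.002324 mol, converting that many moles of HF to F-.
Remaining n(HF) = 0.0005914 mol; n(F-) = 0.002324 mol.
By Henderson-Hasselbalch, pH = pKa + log([A^-]/[HA]) = 3.17 + log(0.002324/0.0005914) = 3.17 + (+0.59) = 3.76.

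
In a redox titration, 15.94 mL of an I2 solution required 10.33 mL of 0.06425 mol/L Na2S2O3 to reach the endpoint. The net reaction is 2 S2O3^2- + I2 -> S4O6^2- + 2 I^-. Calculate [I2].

n(Na2S2O3) = 0.06425 x 0.01033 = 0.0006637 mol.
From the balanced equation, 2 mol Na2S2O3 reacts with 1 mol I2, so n(I2) = 0.0006637 x 1/2 = 0.0003319 mol.
[I2] = 0.0003319 / 0.01594 L = 0.0208 M.

0.0208 M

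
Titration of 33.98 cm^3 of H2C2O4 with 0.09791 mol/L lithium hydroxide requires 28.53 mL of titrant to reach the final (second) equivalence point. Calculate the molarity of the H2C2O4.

0.0411 M

n(LiOH) = 0.09791 x 0.02853 = 0.002793 mol.
At the final (second) equivalence point, 2 mol OH^- react per mol H2C2O4, so n(H2C2O4) = 0.002793 / 2 = 0.001397 mol.
[H2C2O4] = 0.001397 / 0.03398 L = 0.0411 M.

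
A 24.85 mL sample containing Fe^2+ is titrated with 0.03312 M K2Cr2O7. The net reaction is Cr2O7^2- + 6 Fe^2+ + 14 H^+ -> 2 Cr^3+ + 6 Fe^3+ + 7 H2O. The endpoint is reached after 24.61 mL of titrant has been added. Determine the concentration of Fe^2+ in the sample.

0.197 M

n(K2Cr2O7) = 0.03312 x 0.02461 = 0.0008151 mol.
From the balanced equation, 1 mol K2Cr2O7 reacts with 6 mol Fe^2+, so n(Fe^2+) = 0.0008151 x 6/1 = 0.004890 mol.
[Fe^2+] = 0.004890 / 0.02485 L = 0.197 M.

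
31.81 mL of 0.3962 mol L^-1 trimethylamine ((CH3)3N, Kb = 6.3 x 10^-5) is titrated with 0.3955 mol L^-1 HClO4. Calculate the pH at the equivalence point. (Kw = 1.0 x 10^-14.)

5.25

n((CH3)3N) = 0.3962 x 0.03181 = 0.01260 mol; V(HClO4) at equivalence = 0.01260/0.3955 = 0.03187 L.
At equivalence the base is fully converted to (CH3)3NH+; total volume = 0.06368 L, so [(CH3)3NH+] = 0.01260/0.06368 = 0.1979 M.
Ka((CH3)3NH+) = Kw/Kb = 1.0e-14 / 6.3 x 10^-5 = 1.59e-10.
[H^+] = sqrt(Ka x [(CH3)3NH+]) = sqrt(1.59e-10 x 0.1979) = 5.61e-6 M.
pH = -log(5.61e-6) = 5.25.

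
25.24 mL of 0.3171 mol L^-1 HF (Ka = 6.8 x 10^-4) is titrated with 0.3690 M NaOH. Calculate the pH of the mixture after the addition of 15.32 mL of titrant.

Initial n(HF) = 0.3171 x 0.02524 = 0.008004 mol.
n(NaOH) added = 0.3690 x 0.01532 = 0.005653 mol, converting that many moles of HF to F-.
Remaining n(HF) = 0.002351 mol; n(F-) = 0.005653 mol.
By Henderson-Hasselbalch, pH = pKa + log([A^-]/[HA]) = 3.17 + log(0.005653/0.002351) = 3.17 + (+0.38) = 3.55.

3.55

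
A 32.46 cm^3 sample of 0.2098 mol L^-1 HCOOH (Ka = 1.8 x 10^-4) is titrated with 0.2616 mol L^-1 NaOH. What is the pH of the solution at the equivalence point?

8.41

n(HCOOH) = 0.2098 x 0.03246 = 0.006810 mol; V(NaOH) at equivalence = 0.006810/0.2616 = 0.02603 L.
At equivalence all the acid is converted to HCOO-; total volume = 0.03246 + 0.02603 = 0.05849 L, so [HCOO-] = 0.006810/0.05849 = 0.1164 M.
Kb = Kw/Ka = 1.0e-14 / 1.8 x 10^-4 = 5.56e-11.
[OH^-] = sqrt(Kb x [HCOO-]) = sqrt(5.56e-11 x 0.1164) = 2.54e-6 M.
pOH = 5.59, so pH = 14.00 - 5.59 = 8.41.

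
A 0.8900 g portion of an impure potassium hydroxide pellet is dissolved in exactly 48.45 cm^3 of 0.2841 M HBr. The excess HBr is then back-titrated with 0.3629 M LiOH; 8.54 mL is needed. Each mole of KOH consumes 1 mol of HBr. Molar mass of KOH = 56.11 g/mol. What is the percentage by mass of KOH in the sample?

Total n(HBr) added = 0.2841 x 0.04845 = 0.01376 mol.
n(LiOH) used = 0.3629 x 0.008540 = 0.003099 mol, which equals the excess n(HBr).
So n(HBr) consumed by the sample = 0.01376 - 0.003099 = 0.01067 mol.
n(KOH) = 0.01067 / 1 = 0.01067 mol.
mass KOH = 0.01067 x 56.11 = 0.5984 g, so %KOH = 0.5984/0.8900 x 100 = 67.2%.

67.2%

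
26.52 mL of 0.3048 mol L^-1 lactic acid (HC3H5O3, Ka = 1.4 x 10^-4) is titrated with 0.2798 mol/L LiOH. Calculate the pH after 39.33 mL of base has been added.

12.65

n(acid) = 0.3048 x 0.02652 = 0.008083 mol; n(LiOH) added = 0.2798 x 0.03933 = 0.01100 mol.
Base is in excess by 0.01100 - 0.008083 = 0.002921 mol in a total volume of 0.06585 L.
[OH^-] = 0.002921/0.06585 = 0.04436 M, so pOH = 1.35 and pH = 14.00 - 1.35 = 12.65.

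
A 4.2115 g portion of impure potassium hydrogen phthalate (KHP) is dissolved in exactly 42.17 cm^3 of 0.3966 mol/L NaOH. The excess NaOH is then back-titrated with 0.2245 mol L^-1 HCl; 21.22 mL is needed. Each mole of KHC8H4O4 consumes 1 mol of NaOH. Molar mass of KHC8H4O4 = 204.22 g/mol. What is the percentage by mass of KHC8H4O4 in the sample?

Total n(NaOH) added = 0.3966 x 0.04217 = 0.01672 mol.
n(HCl) used = 0.2245 x 0.02122 = 0.004764 mol, which equals the excess n(NaOH).
So n(NaOH) consumed by the sample = 0.01672 - 0.004764 = 0.01196 mol.
n(KHC8H4O4) = 0.01196 / 1 = 0.01196 mol.
mass KHC8H4O4 = 0.01196 x 204.22 = 2.443 g, so %KHC8H4O4 = 2.443/4.2115 x 100 = 58.0%.

58.0%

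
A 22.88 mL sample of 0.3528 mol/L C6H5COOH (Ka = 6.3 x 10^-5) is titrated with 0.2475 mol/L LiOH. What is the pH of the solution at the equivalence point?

n(C6H5COOH) = 0.3528 x 0.02288 = 0.008072 mol; V(LiOH) at equivalence = 0.008072/0.2475 = 0.03261 L.
At equivalence all the acid is converted to C6H5COO-; total volume = 0.02288 + 0.03261 = 0.05549 L, so [C6H5COO-] = 0.008072/0.05549 = 0.1455 M.
Kb = Kw/Ka = 1.0e-14 / 6.3 x 10^-5 = 1.59e-10.
[OH^-] = sqrt(Kb x [C6H5COO-]) = sqrt(1.59e-10 x 0.1455) = 4.81e-6 M.
pOH = 5.32, so pH = 14.00 - 5.32 = 8.68.

8.68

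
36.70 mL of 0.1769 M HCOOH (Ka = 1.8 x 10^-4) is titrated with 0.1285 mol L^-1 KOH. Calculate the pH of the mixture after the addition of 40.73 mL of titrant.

Initial n(HCOOH) = 0.1769 x 0.03670 = 0.006492 mol.
n(KOH) added = 0.1285 x 0.04073 = 0.005234 mol, converting that many moles of HCOOH to HCOO-.
Remaining n(HCOOH) = 0.001258 mol; n(HCOO-) = 0.005234 mol.
By Henderson-Hasselbalch, pH = pKa + log([A^-]/[HA]) = 3.74 + log(0.005234/0.001258) = 3.74 + (+0.62) = 4.36.

4.36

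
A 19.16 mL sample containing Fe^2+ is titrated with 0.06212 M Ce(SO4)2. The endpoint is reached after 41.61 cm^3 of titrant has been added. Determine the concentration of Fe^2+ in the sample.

0.135 M

n(Ce(SO4)2) = 0.06212 x 0.04161 = 0.002585 mol.
From the balanced equation, 1 mol Ce(SO4)2 reacts with 1 mol Fe^2+, so n(Fe^2+) = 0.002585 x 1/1 = 0.002585 mol.
[Fe^2+] = 0.002585 / 0.01916 L = 0.135 M.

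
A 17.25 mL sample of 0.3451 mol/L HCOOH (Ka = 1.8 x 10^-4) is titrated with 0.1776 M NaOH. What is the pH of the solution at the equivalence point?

8.41

n(HCOOH) = 0.3451 x 0.01725 = 0.005953 mol; V(NaOH) at equivalence = 0.005953/0.1776 = 0.03352 L.
At equivalence all the acid is converted to HCOO-; total volume = 0.01725 + 0.03352 = 0.05077 L, so [HCOO-] = 0.005953/0.05077 = 0.1173 M.
Kb = Kw/Ka = 1.0e-14 / 1.8 x 10^-4 = 5.56e-11.
[OH^-] = sqrt(Kb x [HCOO-]) = sqrt(5.56e-11 x 0.1173) = 2.55e-6 M.
pOH = 5.59, so pH = 14.00 - 5.59 = 8.41.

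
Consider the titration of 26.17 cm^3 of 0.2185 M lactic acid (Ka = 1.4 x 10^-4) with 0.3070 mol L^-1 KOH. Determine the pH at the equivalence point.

8.48

n(HC3H5O3) = 0.2185 x 0.02617 = 0.005718 mol; V(KOH) at equivalence = 0.005718/0.3070 = 0.01863 L.
At equivalence all the acid is converted to C3H5O3-; total volume = 0.02617 + 0.01863 = 0.04480 L, so [C3H5O3-] = 0.005718/0.04480 = 0.1276 M.
Kb = Kw/Ka = 1.0e-14 / 1.4 x 10^-4 = 7.14e-11.
[OH^-] = sqrt(Kb x [C3H5O3-]) = sqrt(7.14e-11 x 0.1276) = 3.02e-6 M.
pOH = 5.52, so pH = 14.00 - 5.52 = 8.48.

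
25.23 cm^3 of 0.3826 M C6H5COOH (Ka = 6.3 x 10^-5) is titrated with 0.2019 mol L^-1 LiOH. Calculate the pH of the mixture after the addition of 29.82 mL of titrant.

Initial n(C6H5COOH) = 0.3826 x 0.02523 = 0.009653 mol.
n(LiOH) added = 0.2019 x 0.02982 = 0.006021 mol, converting that many moles of C6H5COOH to C6H5COO-.
Remaining n(C6H5COOH) = 0.003632 mol; n(C6H5COO-) = 0.006021 mol.
By Henderson-Hasselbalch, pH = pKa + log([A^-]/[HA]) = 4.20 + log(0.006021/0.003632) = 4.20 + (+0.22) = 4.42.

4.42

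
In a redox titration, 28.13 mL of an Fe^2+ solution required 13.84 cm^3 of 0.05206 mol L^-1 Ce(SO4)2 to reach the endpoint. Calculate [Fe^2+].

0.0256 M

n(Ce(SO4)2) = 0.05206 x 0.01384 = 0.0007205 mol.
From the balanced equation, 1 mol Ce(SO4)2 reacts with 1 mol Fe^2+, so n(Fe^2+) = 0.0007205 x 1/1 = 0.0007205 mol.
[Fe^2+] = 0.0007205 / 0.02813 L = 0.0256 M.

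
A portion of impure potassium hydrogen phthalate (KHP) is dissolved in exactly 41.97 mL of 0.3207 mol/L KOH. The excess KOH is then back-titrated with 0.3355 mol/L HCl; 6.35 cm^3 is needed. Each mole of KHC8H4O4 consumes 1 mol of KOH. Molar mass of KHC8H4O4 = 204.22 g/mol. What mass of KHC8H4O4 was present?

2.31 g

Total n(KOH) added = 0.3207 x 0.04197 = 0.01346 mol.
n(HCl) used = 0.3355 x 0.006350 = 0.002130 mol, which equals the excess n(KOH).
So n(KOH) consumed by the sample = 0.01346 - 0.002130 = 0.01133 mol.
n(KHC8H4O4) = 0.01133 / 1 = 0.01133 mol.
mass = 0.01133 mol x 204.22 g/mol = 2.31 g.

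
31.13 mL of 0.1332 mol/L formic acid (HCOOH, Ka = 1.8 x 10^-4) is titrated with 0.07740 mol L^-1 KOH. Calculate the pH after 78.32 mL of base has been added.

12.24

n(acid) = 0.1332 x 0.03113 = 0.004147 mol; n(KOH) added = 0.07740 x 0.07832 = 0.006062 mol.
Base is in excess by 0.006062 - 0.004147 = 0.001915 mol in a total volume of 0.1094 L.
[OH^-] = 0.001915/0.1094 = 0.01750 M, so pOH = 1.76 and pH = 14.00 - 1.76 = 12.24.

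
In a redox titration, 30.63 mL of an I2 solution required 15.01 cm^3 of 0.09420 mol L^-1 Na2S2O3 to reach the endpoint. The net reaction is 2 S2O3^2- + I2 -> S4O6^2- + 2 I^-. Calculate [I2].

0.0231 M

n(Na2S2O3) = 0.09420 x 0.01501 = 0.001414 mol.
From the balanced equation, 2 mol Na2S2O3 reacts with 1 mol I2, so n(I2) = 0.001414 x 1/2 = 0.0007070 mol.
[I2] = 0.0007070 / 0.03063 L = 0.0231 M.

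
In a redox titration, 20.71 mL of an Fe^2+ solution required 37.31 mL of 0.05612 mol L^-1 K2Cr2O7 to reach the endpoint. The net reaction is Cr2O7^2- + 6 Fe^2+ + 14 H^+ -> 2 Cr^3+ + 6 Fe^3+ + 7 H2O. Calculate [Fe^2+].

0.607 M

n(K2Cr2O7) = 0.05612 x 0.03731 = 0.002094 mol.
From the balanced equation, 1 mol K2Cr2O7 reacts with 6 mol Fe^2+, so n(Fe^2+) = 0.002094 x 6/1 = 0.01256 mol.
[Fe^2+] = 0.01256 / 0.02071 L = 0.607 M.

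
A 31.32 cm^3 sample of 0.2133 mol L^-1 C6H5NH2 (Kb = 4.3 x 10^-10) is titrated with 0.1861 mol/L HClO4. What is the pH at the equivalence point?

n(C6H5NH2) = 0.2133 x 0.03132 = 0.006681 mol; V(HClO4) at equivalence = 0.006681/0.1861 = 0.03590 L.
At equivalence the base is fully converted to C6H5NH3+; total volume = 0.06722 L, so [C6H5NH3+] = 0.006681/0.06722 = 0.09939 M.
Ka(C6H5NH3+) = Kw/Kb = 1.0e-14 / 4.3 x 10^-10 = 2.33e-5.
[H^+] = sqrt(Ka x [C6H5NH3+]) = sqrt(2.33e-5 x 0.09939) = 0.00152 M.
pH = -log(0.00152) = 2.82.

2.82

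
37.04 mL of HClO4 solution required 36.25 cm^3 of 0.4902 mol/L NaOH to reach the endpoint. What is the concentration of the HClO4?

0.480 M

n(NaOH) delivered = 0.4902 x 0.03625 = 0.01777 mol.
For a 1:1 reaction, n(HClO4) = 0.01777 mol.
[HClO4] = 0.01777 mol / 0.03704 L = 0.480 M.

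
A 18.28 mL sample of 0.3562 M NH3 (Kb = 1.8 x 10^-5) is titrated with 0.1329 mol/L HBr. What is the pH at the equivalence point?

5.13

n(NH3) = 0.3562 x 0.01828 = 0.006511 mol; V(HBr) at equivalence = 0.006511/0.1329 = 0.04899 L.
At equivalence the base is fully converted to NH4+; total volume = 0.06727 L, so [NH4+] = 0.006511/0.06727 = 0.09679 M.
Ka(NH4+) = Kw/Kb = 1.0e-14 / 1.8 x 10^-5 = 5.56e-10.
[H^+] = sqrt(Ka x [NH4+]) = sqrt(5.56e-10 x 0.09679) = 7.33e-6 M.
pH = -log(7.33e-6) = 5.13.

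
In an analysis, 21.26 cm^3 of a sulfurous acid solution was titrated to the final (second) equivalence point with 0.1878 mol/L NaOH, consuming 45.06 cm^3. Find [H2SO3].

n(NaOH) = 0.1878 x 0.04506 = 0.008462 mol.
At the final (second) equivalence point, 2 mol OH^- react per mol H2SO3, so n(H2SO3) = 0.008462 / 2 = 0.004231 mol.
[H2SO3] = 0.004231 / 0.02126 L = 0.199 M.

0.199 M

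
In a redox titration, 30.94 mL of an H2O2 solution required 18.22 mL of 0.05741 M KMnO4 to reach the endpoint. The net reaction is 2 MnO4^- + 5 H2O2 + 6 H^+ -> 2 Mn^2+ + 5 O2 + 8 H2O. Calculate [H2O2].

n(KMnO4) = 0.05741 x 0.01822 = 0.001046 mol.
From the balanced equation, 2 mol KMnO4 reacts with 5 mol H2O2, so n(H2O2) = 0.001046 x 5/2 = 0.002615 mol.
[H2O2] = 0.002615 / 0.03094 L = 0.0845 M.

0.0845 M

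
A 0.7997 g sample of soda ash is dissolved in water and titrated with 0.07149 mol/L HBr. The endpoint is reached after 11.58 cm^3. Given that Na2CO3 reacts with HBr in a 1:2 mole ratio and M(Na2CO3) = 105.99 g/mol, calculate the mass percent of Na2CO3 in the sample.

5.49%

n(HBr) = 0.07149 x 0.01158 = 0.0008279 mol.
n(Na2CO3) = 0.0008279 / 2 = 0.0004139 mol.
mass of Na2CO3 = 0.0004139 x 105.99 = 0.04387 g.
% purity = 0.04387 / 0.7997 x 100 = 5.49%.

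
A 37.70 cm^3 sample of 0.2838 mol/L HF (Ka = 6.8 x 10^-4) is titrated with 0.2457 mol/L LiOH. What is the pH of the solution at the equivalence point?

8.14

n(HF) = 0.2838 x 0.03770 = 0.01070 mol; V(LiOH) at equivalence = 0.01070/0.2457 = 0.04355 L.
At equivalence all the acid is converted to F-; total volume = 0.03770 + 0.04355 = 0.08125 L, so [F-] = 0.01070/0.08125 = 0.1317 M.
Kb = Kw/Ka = 1.0e-14 / 6.8 x 10^-4 = 1.47e-11.
[OH^-] = sqrt(Kb x [F-]) = sqrt(1.47e-11 x 0.1317) = 1.39e-6 M.
pOH = 5.86, so pH = 14.00 - 5.86 = 8.14.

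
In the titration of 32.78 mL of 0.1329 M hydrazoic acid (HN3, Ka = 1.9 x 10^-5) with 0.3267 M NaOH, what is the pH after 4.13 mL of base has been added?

Initial n(HN3) = 0.1329 x 0.03278 = 0.004356 mol.
n(NaOH) added = 0.3267 x 0.004130 = 0.001349 mol, converting that many moles of HN3 to N3-.
Remaining n(HN3) = 0.003007 mol; n(N3-) = 0.001349 mol.
By Henderson-Hasselbalch, pH = pKa + log([A^-]/[HA]) = 4.72 + log(0.001349/0.003007) = 4.72 + (-0.35) = 4.37.

4.37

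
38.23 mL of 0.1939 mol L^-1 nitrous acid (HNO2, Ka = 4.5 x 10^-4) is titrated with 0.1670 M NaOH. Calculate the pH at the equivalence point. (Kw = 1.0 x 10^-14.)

8.15

n(HNO2) = 0.1939 x 0.03823 = 0.007413 mol; V(NaOH) at equivalence = 0.007413/0.1670 = 0.04439 L.
At equivalence all the acid is converted to NO2-; total volume = 0.03823 + 0.04439 = 0.08262 L, so [NO2-] = 0.007413/0.08262 = 0.08972 M.
Kb = Kw/Ka = 1.0e-14 / 4.5 x 10^-4 = 2.22e-11.
[OH^-] = sqrt(Kb x [NO2-]) = sqrt(2.22e-11 x 0.08972) = 1.41e-6 M.
pOH = 5.85, so pH = 14.00 - 5.85 = 8.15.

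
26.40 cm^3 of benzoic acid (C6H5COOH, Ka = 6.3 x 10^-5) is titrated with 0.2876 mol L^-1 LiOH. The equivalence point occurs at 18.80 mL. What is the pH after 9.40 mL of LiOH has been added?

4.20

9.40 mL is exactly half the equivalence volume (18.80/2), i.e. the half-equivalence point.
There, n(HA) = n(A^-), so pH = pKa = -log(6.3 x 10^-5) = 4.20.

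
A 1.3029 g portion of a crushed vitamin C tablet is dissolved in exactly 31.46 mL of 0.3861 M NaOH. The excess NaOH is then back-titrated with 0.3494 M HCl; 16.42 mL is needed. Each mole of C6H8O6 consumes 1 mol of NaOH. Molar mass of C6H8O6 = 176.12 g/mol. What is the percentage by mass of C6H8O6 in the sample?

Total n(NaOH) added = 0.3861 x 0.03146 = 0.01215 mol.
n(HCl) used = 0.3494 x 0.01642 = 0.005737 mol, which equals the excess n(NaOH).
So n(NaOH) consumed by the sample = 0.01215 - 0.005737 = 0.006410 mol.
n(C6H8O6) = 0.006410 / 1 = 0.006410 mol.
mass C6H8O6 = 0.006410 x 176.12 = 1.129 g, so %C6H8O6 = 1.129/1.3029 x 100 = 86.6%.

86.6%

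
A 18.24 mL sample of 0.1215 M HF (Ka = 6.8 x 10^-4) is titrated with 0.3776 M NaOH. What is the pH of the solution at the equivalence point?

8.07

n(HF) = 0.1215 x 0.01824 = 0.002216 mol; V(NaOH) at equivalence = 0.002216/0.3776 = 0.005869 L.
At equivalence all the acid is converted to F-; total volume = 0.01824 + 0.005869 = 0.02411 L, so [F-] = 0.002216/0.02411 = 0.09192 M.
Kb = Kw/Ka = 1.0e-14 / 6.8 x 10^-4 = 1.47e-11.
[OH^-] = sqrt(Kb x [F-]) = sqrt(1.47e-11 x 0.09192) = 1.16e-6 M.
pOH = 5.93, so pH = 14.00 - 5.93 = 8.07.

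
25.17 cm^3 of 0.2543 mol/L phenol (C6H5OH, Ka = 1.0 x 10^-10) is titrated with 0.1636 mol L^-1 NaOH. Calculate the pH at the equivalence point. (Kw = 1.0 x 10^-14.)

11.50

n(C6H5OH) = 0.2543 x 0.02517 = 0.006401 mol; V(NaOH) at equivalence = 0.006401/0.1636 = 0.03912 L.
At equivalence all the acid is converted to C6H5O-; total volume = 0.02517 + 0.03912 = 0.06429 L, so [C6H5O-] = 0.006401/0.06429 = 0.09955 M.
Kb = Kw/Ka = 1.0e-14 / 1.0 x 10^-10 = 0.000100.
[OH^-] = sqrt(Kb x [C6H5O-]) = sqrt(0.000100 x 0.09955) = 0.00316 M.
pOH = 2.50, so pH = 14.00 - 2.50 = 11.50.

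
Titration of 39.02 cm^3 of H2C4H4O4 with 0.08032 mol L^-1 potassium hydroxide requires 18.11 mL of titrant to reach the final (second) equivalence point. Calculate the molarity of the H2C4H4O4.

n(KOH) = 0.08032 x 0.01811 = 0.001455 mol.
At the final (second) equivalence point, 2 mol OH^- react per mol H2C4H4O4, so n(H2C4H4O4) = 0.001455 / 2 = 0.0007273 mol.
[H2C4H4O4] = 0.0007273 / 0.03902 L = 0.0186 M.

0.0186 M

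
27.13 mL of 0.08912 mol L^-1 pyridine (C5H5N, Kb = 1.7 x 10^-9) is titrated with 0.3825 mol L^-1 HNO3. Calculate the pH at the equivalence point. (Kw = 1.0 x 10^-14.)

3.19

n(C5H5N) = 0.08912 x 0.02713 = 0.002418 mol; V(HNO3) at equivalence = 0.002418/0.3825 = 0.006321 L.
At equivalence the base is fully converted to C5H5NH+; total volume = 0.03345 L, so [C5H5NH+] = 0.002418/0.03345 = 0.07228 M.
Ka(C5H5NH+) = Kw/Kb = 1.0e-14 / 1.7 x 10^-9 = 5.88e-6.
[H^+] = sqrt(Ka x [C5H5NH+]) = sqrt(5.88e-6 x 0.07228) = 0.000652 M.
pH = -log(0.000652) = 3.19.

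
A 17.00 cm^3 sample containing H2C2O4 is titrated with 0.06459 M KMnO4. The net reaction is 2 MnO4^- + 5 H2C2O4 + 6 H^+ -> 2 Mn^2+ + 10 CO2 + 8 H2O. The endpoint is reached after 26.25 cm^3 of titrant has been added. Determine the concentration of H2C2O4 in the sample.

n(KMnO4) = 0.06459 x 0.02625 = 0.001695 mol.
From the balanced equation, 2 mol KMnO4 reacts with 5 mol H2C2O4, so n(H2C2O4) = 0.001695 x 5/2 = 0.004239 mol.
[H2C2O4] = 0.004239 / 0.01700 L = 0.249 M.

0.249 M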